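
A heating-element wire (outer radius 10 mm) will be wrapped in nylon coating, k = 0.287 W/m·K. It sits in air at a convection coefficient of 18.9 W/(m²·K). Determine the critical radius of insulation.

r_cr ≈ 15.2 mm

For a cylinder r_cr = k/h = 0.287/18.9
r_cr = 15.2 mm; since the bare radius (10 mm) is below r_cr, adding a thin layer of insulation will *increase* heat loss.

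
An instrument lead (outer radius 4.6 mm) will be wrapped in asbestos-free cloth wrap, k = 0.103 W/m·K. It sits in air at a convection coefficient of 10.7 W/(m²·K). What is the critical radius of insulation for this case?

For a cylinder r_cr = k/h = 0.103/10.7
r_cr = 9.63 mm; since the bare radius (4.6 mm) is below r_cr, adding a thin layer of insulation will *increase* heat loss.

r_cr ≈ 9.63 mm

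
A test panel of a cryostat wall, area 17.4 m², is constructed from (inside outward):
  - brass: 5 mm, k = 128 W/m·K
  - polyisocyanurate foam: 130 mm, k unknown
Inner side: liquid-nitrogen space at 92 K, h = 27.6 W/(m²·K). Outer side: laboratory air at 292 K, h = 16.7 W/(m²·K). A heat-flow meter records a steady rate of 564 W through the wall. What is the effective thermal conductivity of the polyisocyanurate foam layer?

Thermal resistances in series:
R_inner film = 1/(h_i·A) = 1/(27.6×17.4) = 0.002082 K/W
R_brass = L/(kA) = 0.005/(128×17.4) = 2.245×10^-6 K/W
R_outer film = 1/(h_o·A) = 1/(16.7×17.4) = 0.003441 K/W
Sum of known resistances R_other = 0.005526 K/W
Total R = ΔT/Q = 200/564 = 0.3546 K/W
R_polyisocyanurate foam = R_total − R_other = 0.3491 K/W
k = L/(R·A) = 0.13/(0.3491×17.4)

k ≈ 0.0214 W/(m·K)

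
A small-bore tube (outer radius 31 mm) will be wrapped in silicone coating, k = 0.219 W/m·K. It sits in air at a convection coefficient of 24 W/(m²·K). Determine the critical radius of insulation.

For a cylinder r_cr = k/h = 0.219/24
r_cr = 9.12 mm; since the bare radius (31 mm) is above r_cr, any added insulation will reduce heat loss.

r_cr ≈ 9.12 mm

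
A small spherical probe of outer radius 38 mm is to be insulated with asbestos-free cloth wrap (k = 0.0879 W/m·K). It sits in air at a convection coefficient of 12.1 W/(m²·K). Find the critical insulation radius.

For a sphere r_cr = 2k/h = 2×0.0879/12.1
r_cr = 14.5 mm; since the bare radius (38 mm) is above r_cr, any added insulation will reduce heat loss.

r_cr ≈ 14.5 mm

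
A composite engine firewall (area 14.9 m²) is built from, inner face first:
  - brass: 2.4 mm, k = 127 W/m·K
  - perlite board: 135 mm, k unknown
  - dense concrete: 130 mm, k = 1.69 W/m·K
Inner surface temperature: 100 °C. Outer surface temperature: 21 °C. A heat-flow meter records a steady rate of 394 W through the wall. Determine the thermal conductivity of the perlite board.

k ≈ 0.0464 W/(m·K)

Model the wall as resistances in series:
R_brass = L/(kA) = 0.0024/(127×14.9) = 1.268×10^-6 K/W
R_dense concrete = L/(kA) = 0.13/(1.69×14.9) = 0.005163 K/W
Sum of known resistances R_other = 0.005164 K/W
Total R = ΔT/Q = 79/394 = 0.2005 K/W
R_perlite board = R_total − R_other = 0.1953 K/W
k = L/(R·A) = 0.135/(0.1953×14.9)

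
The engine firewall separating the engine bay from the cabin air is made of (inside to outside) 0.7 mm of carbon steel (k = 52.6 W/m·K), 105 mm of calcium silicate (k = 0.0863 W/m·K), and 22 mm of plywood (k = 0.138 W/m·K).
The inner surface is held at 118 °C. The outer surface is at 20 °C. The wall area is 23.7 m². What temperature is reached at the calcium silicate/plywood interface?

Treating each layer as a thermal resistance in series:
R_carbon steel = L/(kA) = 0.0007/(52.6×23.7) = 5.615×10^-7 K/W
R_calcium silicate = L/(kA) = 0.105/(0.0863×23.7) = 0.05134 K/W
R_plywood = L/(kA) = 0.022/(0.138×23.7) = 0.006727 K/W
R_total = 0.05806 K/W;  Q = ΔT/R_total = 98/0.05806 = 1688 W
T_interface = T_inner − Q·ΣR(inner→interface) = 118 − 1690×0.05134

T ≈ 31.4 °C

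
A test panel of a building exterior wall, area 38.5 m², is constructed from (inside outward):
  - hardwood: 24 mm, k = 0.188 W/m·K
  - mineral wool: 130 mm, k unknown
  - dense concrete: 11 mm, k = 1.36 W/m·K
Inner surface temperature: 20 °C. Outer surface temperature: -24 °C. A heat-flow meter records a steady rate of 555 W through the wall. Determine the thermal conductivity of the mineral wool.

Thermal resistances in series:
R_hardwood = L/(kA) = 0.024/(0.188×38.5) = 0.003316 K/W
R_dense concrete = L/(kA) = 0.011/(1.36×38.5) = 2.101×10^-4 K/W
Sum of known resistances R_other = 0.003526 K/W
Total R = ΔT/Q = 44/555 = 0.07928 K/W
R_mineral wool = R_total − R_other = 0.07575 K/W
k = L/(R·A) = 0.13/(0.07575×38.5)

k ≈ 0.0446 W/(m·K)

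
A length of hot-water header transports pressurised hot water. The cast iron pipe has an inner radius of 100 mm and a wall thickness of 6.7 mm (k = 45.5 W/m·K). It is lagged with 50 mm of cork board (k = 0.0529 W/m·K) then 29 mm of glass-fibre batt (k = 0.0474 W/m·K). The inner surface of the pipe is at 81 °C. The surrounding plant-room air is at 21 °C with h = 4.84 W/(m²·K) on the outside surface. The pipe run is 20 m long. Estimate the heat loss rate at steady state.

Cylindrical conduction, so R = ln(r₂/r₁)/(2πkL) per layer, in series:
R_cast iron pipe wall = ln(106.7/100)/(2π×45.5×20) = 1.134×10^-5 K/W
R_cork board = ln(156.7/106.7)/(2π×0.0529×20) = 0.05781 K/W
R_glass-fibre batt = ln(185.7/156.7)/(2π×0.0474×20) = 0.02851 K/W
R_outer film = 1/(h_o·2πr_oL) = 1/(4.84×2π×0.1857×20) = 0.008854 K/W
R_total = 0.09518 K/W
Q = ΔT/R_total = 60/0.09518

Q ≈ 630 W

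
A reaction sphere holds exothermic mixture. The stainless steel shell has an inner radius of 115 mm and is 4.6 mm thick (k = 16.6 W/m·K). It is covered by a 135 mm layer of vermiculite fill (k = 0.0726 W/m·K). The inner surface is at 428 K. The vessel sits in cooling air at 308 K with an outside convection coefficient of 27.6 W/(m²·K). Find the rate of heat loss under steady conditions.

Q ≈ 24.5 W

Radial (spherical) resistances in series:
R_stainless steel shell = (1/0.115 − 1/0.1196)/(4π×16.6) = 0.001603 K/W
R_vermiculite fill = (1/0.1196 − 1/0.2546)/(4π×0.0726) = 4.86 K/W
R_outer film = 1/(h·4πr_o²) = 1/(27.6×4π×0.2546²) = 0.04448 K/W
R_total = 4.906 K/W
Q = ΔT/R_total = 120/4.906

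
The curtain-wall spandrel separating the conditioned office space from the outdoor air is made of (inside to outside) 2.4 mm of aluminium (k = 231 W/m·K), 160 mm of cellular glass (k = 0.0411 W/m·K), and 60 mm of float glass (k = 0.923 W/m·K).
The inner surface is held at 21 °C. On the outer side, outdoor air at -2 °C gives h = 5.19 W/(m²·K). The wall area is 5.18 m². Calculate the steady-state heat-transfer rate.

Model the wall as resistances in series:
R_aluminium = L/(kA) = 0.0024/(231×5.18) = 2.006×10^-6 K/W
R_cellular glass = L/(kA) = 0.16/(0.0411×5.18) = 0.7515 K/W
R_float glass = L/(kA) = 0.06/(0.923×5.18) = 0.01255 K/W
R_outer film = 1/(h_o·A) = 1/(5.19×5.18) = 0.0372 K/W
R_total = 0.8013 K/W
Q = ΔT / R_total = 23 / 0.8013

Q ≈ 28.7 W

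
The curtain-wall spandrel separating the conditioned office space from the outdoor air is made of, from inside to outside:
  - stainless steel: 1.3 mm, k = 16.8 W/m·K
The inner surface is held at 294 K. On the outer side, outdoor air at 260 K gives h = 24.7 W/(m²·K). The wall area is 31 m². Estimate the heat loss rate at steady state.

Series thermal resistances:
R_stainless steel = L/(kA) = 0.0013/(16.8×31) = 2.496×10^-6 K/W
R_outer film = 1/(h_o·A) = 1/(24.7×31) = 0.001306 K/W
R_total = 0.001308 K/W
Q = ΔT / R_total = 34 / 0.001308

Q ≈ 26000 W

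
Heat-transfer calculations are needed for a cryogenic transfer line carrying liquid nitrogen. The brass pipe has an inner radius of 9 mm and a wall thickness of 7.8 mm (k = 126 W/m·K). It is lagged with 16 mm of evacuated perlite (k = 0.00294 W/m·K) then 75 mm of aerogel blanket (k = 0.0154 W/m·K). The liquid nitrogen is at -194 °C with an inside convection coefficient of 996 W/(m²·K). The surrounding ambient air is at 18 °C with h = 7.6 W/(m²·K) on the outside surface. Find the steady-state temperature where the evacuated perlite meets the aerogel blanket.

T ≈ -36.3 °C

Per-layer cylindrical resistances, series-summed:
R_inner film = 1/(h_i·2πr₁L) = 1/(996×2π×0.009×1) = 0.01775 K/W
R_brass pipe wall = ln(16.8/9)/(2π×126×1) = 7.884×10^-4 K/W
R_evacuated perlite = ln(32.8/16.8)/(2π×0.00294×1) = 36.22 K/W
R_aerogel blanket = ln(107.8/32.8)/(2π×0.0154×1) = 12.3 K/W
R_outer film = 1/(h_o·2πr_oL) = 1/(7.6×2π×0.1078×1) = 0.1943 K/W
R_total = 48.73 K/W
Q = ΔT/R_total = 212/48.73
Q = 4.35 W/m
T_interface = T_inner + Q·ΣR(inner→interface) = -194 + 4.35×36.24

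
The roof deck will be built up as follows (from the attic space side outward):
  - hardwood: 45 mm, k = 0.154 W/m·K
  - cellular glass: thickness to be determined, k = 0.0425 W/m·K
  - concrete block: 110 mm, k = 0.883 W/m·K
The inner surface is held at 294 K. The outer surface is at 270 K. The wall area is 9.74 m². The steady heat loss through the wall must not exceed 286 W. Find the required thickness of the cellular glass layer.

Using the resistance-network approach (series):
R_hardwood = L/(kA) = 0.045/(0.154×9.74) = 0.03 K/W
R_concrete block = L/(kA) = 0.11/(0.883×9.74) = 0.01279 K/W
Sum of the known resistances R_other = 0.04279 K/W
Required total resistance R_tot = ΔT/Q_allow = 24/286 = 0.08392 K/W
R_cellular glass = R_tot − R_other = 0.04113 K/W
L = R·k·A = 0.04113×0.0425×9.74

L ≈ 17 mm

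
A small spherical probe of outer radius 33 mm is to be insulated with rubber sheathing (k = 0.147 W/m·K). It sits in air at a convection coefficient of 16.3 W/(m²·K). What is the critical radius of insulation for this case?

For a sphere r_cr = 2k/h = 2×0.147/16.3
r_cr = 18 mm; since the bare radius (33 mm) is above r_cr, any added insulation will reduce heat loss.

r_cr ≈ 18 mm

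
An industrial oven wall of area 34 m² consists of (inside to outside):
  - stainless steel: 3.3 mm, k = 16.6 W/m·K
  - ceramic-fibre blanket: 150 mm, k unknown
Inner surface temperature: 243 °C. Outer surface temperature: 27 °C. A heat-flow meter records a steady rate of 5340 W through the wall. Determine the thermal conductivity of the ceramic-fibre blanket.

Model the wall as resistances in series:
R_stainless steel = L/(kA) = 0.0033/(16.6×34) = 5.847×10^-6 K/W
Sum of known resistances R_other = 5.847×10^-6 K/W
Total R = ΔT/Q = 216/5340 = 0.04045 K/W
R_ceramic-fibre blanket = R_total − R_other = 0.04044 K/W
k = L/(R·A) = 0.15/(0.04044×34)

k ≈ 0.109 W/(m·K)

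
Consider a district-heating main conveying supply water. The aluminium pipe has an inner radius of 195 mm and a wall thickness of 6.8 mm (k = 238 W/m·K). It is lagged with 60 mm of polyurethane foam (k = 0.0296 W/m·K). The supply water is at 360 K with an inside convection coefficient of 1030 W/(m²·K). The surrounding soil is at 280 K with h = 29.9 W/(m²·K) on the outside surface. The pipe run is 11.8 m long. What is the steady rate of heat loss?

Q ≈ 664 W

Treating each annulus and film as a series resistance:
R_inner film = 1/(h_i·2πr₁L) = 1/(1030×2π×0.195×11.8) = 6.715×10^-5 K/W
R_aluminium pipe wall = ln(201.8/195)/(2π×238×11.8) = 1.943×10^-6 K/W
R_polyurethane foam = ln(261.8/201.8)/(2π×0.0296×11.8) = 0.1186 K/W
R_outer film = 1/(h_o·2πr_oL) = 1/(29.9×2π×0.2618×11.8) = 0.001723 K/W
R_total = 0.1204 K/W
Q = ΔT/R_total = 80/0.1204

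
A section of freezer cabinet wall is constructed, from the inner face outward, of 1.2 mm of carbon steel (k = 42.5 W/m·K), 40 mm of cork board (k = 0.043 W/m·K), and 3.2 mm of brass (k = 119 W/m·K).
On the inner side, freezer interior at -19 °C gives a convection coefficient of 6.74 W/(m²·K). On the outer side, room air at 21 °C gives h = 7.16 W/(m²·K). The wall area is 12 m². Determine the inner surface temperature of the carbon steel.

T ≈ -14.1 °C

Treating each layer as a thermal resistance in series:
R_inner film = 1/(h_i·A) = 1/(6.74×12) = 0.01236 K/W
R_carbon steel = L/(kA) = 0.0012/(42.5×12) = 2.353×10^-6 K/W
R_cork board = L/(kA) = 0.04/(0.043×12) = 0.07752 K/W
R_brass = L/(kA) = 0.0032/(119×12) = 2.241×10^-6 K/W
R_outer film = 1/(h_o·A) = 1/(7.16×12) = 0.01164 K/W
R_total = 0.1015 K/W;  Q = ΔT/R_total = 40/0.1015 = 394 W
T_interface = T_inner + Q·ΣR(inner→interface) = -19 + 394×0.01236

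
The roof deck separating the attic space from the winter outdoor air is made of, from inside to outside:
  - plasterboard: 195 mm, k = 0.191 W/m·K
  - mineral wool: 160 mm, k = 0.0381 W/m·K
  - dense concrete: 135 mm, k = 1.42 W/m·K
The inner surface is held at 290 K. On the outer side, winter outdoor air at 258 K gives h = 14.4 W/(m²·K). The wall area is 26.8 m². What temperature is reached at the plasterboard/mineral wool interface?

Treating each layer as a thermal resistance in series:
R_plasterboard = L/(kA) = 0.195/(0.191×26.8) = 0.03809 K/W
R_mineral wool = L/(kA) = 0.16/(0.0381×26.8) = 0.1567 K/W
R_dense concrete = L/(kA) = 0.135/(1.42×26.8) = 0.003547 K/W
R_outer film = 1/(h_o·A) = 1/(14.4×26.8) = 0.002591 K/W
R_total = 0.2009 K/W;  Q = ΔT/R_total = 32/0.2009 = 159.3 W
T_interface = T_inner − Q·ΣR(inner→interface) = 290 − 159×0.03809

T ≈ 284 K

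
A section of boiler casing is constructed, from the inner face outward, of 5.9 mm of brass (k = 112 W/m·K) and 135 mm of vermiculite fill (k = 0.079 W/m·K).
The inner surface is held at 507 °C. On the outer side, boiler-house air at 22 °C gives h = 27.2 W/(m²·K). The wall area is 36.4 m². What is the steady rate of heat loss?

Q ≈ 10100 W

Treating each layer as a thermal resistance in series:
R_brass = L/(kA) = 0.0059/(112×36.4) = 1.447×10^-6 K/W
R_vermiculite fill = L/(kA) = 0.135/(0.079×36.4) = 0.04695 K/W
R_outer film = 1/(h_o·A) = 1/(27.2×36.4) = 0.00101 K/W
R_total = 0.04796 K/W
Q = ΔT / R_total = 485 / 0.04796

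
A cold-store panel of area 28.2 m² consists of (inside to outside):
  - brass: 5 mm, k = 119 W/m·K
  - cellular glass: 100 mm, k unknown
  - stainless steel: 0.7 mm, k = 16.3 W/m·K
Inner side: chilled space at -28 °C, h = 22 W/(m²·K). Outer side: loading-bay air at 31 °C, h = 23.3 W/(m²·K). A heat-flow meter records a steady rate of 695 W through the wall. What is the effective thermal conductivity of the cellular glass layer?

Treating each layer as a thermal resistance in series:
R_inner film = 1/(h_i·A) = 1/(22×28.2) = 0.001612 K/W
R_brass = L/(kA) = 0.005/(119×28.2) = 1.49×10^-6 K/W
R_stainless steel = L/(kA) = 0.0007/(16.3×28.2) = 1.523×10^-6 K/W
R_outer film = 1/(h_o·A) = 1/(23.3×28.2) = 0.001522 K/W
Sum of known resistances R_other = 0.003137 K/W
Total R = ΔT/Q = 59/695 = 0.08489 K/W
R_cellular glass = R_total − R_other = 0.08176 K/W
k = L/(R·A) = 0.1/(0.08176×28.2)

k ≈ 0.0434 W/(m·K)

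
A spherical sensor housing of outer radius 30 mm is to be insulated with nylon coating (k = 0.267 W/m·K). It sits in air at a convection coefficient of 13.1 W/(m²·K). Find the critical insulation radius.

For a sphere r_cr = 2k/h = 2×0.267/13.1
r_cr = 40.8 mm; since the bare radius (30 mm) is below r_cr, adding a thin layer of insulation will *increase* heat loss.

r_cr ≈ 40.8 mm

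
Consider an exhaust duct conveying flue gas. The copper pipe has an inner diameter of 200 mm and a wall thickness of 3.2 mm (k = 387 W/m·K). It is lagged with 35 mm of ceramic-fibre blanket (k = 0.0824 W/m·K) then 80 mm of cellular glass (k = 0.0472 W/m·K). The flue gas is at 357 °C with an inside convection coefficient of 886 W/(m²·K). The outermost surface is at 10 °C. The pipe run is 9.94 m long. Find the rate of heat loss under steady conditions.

Q ≈ 1640 W

For a radial system each layer contributes R = ln(r_out/r_in)/(2πkL); films add R = 1/(hA).
R_inner film = 1/(h_i·2πr₁L) = 1/(886×2π×0.1×9.94) = 1.807×10^-4 K/W
R_copper pipe wall = ln(103.2/100)/(2π×387×9.94) = 1.303×10^-6 K/W
R_ceramic-fibre blanket = ln(138.2/103.2)/(2π×0.0824×9.94) = 0.05675 K/W
R_cellular glass = ln(218.2/138.2)/(2π×0.0472×9.94) = 0.1549 K/W
R_total = 0.2119 K/W
Q = ΔT/R_total = 347/0.2119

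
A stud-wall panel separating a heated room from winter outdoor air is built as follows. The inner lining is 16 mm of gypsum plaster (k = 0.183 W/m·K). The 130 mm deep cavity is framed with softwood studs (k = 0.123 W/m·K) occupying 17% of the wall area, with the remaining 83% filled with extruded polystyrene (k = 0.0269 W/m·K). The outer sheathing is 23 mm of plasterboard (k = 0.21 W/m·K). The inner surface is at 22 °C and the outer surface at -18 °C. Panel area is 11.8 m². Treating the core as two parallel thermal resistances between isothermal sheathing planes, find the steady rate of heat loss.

Q ≈ 147 W

Sheathing layers in series; stud and cavity paths in parallel between them.
R_inner = 0.016/(0.183×11.8) = 0.007409 K/W
R_stud  = 0.13/(0.123×0.17×11.8) = 0.5269 K/W
R_cav   = 0.13/(0.0269×0.83×11.8) = 0.4934 K/W
1/R_core = 1/R_stud + 1/R_cav → R_core = 0.2548 K/W
R_outer = 0.023/(0.21×11.8) = 0.009282 K/W
R_total = 0.2715 K/W
Q = ΔT/R_total = 40/0.2715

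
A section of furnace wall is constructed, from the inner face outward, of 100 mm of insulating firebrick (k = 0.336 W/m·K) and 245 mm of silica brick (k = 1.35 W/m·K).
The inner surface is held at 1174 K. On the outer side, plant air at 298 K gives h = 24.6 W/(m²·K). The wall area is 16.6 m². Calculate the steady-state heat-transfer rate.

Using the resistance-network approach (series):
R_insulating firebrick = L/(kA) = 0.1/(0.336×16.6) = 0.01793 K/W
R_silica brick = L/(kA) = 0.245/(1.35×16.6) = 0.01093 K/W
R_outer film = 1/(h_o·A) = 1/(24.6×16.6) = 0.002449 K/W
R_total = 0.03131 K/W
Q = ΔT / R_total = 876 / 0.03131

Q ≈ 28000 W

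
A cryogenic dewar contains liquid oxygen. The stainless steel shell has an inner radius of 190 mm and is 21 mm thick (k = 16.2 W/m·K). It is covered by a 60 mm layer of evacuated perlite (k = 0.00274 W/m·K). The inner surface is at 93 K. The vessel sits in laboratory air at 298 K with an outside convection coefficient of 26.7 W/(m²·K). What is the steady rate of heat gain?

Radial (spherical) resistances in series:
R_stainless steel shell = (1/0.19 − 1/0.211)/(4π×16.2) = 0.002573 K/W
R_evacuated perlite = (1/0.211 − 1/0.271)/(4π×0.00274) = 30.47 K/W
R_outer film = 1/(h·4πr_o²) = 1/(26.7×4π×0.271²) = 0.04058 K/W
R_total = 30.52 K/W
Q = ΔT/R_total = 205/30.52

Q ≈ 6.72 W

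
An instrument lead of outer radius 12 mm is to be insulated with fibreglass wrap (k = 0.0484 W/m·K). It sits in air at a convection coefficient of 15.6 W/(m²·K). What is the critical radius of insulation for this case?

r_cr ≈ 3.1 mm

For a cylinder r_cr = k/h = 0.0484/15.6
r_cr = 3.1 mm; since the bare radius (12 mm) is above r_cr, any added insulation will reduce heat loss.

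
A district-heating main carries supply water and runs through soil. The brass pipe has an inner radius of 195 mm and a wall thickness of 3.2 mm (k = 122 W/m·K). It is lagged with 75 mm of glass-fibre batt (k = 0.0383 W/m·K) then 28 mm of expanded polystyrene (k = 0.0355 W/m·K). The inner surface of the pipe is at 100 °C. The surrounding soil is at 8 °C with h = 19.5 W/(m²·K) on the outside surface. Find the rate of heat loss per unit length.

q′ ≈ 51.2 W/m

For a radial system each layer contributes R = ln(r_out/r_in)/(2πkL); films add R = 1/(hA).
R_brass pipe wall = ln(198.2/195)/(2π×122×1) = 2.123×10^-5 K/W
R_glass-fibre batt = ln(273.2/198.2)/(2π×0.0383×1) = 1.334 K/W
R_expanded polystyrene = ln(301.2/273.2)/(2π×0.0355×1) = 0.4374 K/W
R_outer film = 1/(h_o·2πr_oL) = 1/(19.5×2π×0.3012×1) = 0.0271 K/W
R_total = 1.798 K/W
Q = ΔT/R_total = 92/1.798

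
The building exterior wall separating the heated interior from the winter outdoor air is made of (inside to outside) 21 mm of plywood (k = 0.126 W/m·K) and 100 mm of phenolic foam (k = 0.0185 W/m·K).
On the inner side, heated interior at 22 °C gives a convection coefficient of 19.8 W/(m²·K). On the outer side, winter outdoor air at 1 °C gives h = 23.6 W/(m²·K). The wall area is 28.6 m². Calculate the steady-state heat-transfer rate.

Using the resistance-network approach (series):
R_inner film = 1/(h_i·A) = 1/(19.8×28.6) = 0.001766 K/W
R_plywood = L/(kA) = 0.021/(0.126×28.6) = 0.005828 K/W
R_phenolic foam = L/(kA) = 0.1/(0.0185×28.6) = 0.189 K/W
R_outer film = 1/(h_o·A) = 1/(23.6×28.6) = 0.001482 K/W
R_total = 0.1981 K/W
Q = ΔT / R_total = 21 / 0.1981

Q ≈ 106 W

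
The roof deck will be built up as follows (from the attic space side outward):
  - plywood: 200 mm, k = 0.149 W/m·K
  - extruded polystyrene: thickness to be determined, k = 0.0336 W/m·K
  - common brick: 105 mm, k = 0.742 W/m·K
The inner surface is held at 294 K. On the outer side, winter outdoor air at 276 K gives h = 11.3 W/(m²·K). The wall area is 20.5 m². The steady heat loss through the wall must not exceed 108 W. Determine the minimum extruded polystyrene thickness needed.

L ≈ 62 mm

Thermal resistances in series:
R_plywood = L/(kA) = 0.2/(0.149×20.5) = 0.06548 K/W
R_common brick = L/(kA) = 0.105/(0.742×20.5) = 0.006903 K/W
R_outer film = 1/(h_o·A) = 1/(11.3×20.5) = 0.004317 K/W
Sum of the known resistances R_other = 0.0767 K/W
Required total resistance R_tot = ΔT/Q_allow = 18/108 = 0.1667 K/W
R_extruded polystyrene = R_tot − R_other = 0.08997 K/W
L = R·k·A = 0.08997×0.0336×20.5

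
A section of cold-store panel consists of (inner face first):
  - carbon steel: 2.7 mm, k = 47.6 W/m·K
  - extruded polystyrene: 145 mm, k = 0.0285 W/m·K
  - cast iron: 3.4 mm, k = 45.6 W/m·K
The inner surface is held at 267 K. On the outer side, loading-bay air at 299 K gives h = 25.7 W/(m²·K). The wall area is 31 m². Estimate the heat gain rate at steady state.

Series thermal resistances:
R_carbon steel = L/(kA) = 0.0027/(47.6×31) = 1.83×10^-6 K/W
R_extruded polystyrene = L/(kA) = 0.145/(0.0285×31) = 0.1641 K/W
R_cast iron = L/(kA) = 0.0034/(45.6×31) = 2.405×10^-6 K/W
R_outer film = 1/(h_o·A) = 1/(25.7×31) = 0.001255 K/W
R_total = 0.1654 K/W
Q = ΔT / R_total = 32 / 0.1654

Q ≈ 193 W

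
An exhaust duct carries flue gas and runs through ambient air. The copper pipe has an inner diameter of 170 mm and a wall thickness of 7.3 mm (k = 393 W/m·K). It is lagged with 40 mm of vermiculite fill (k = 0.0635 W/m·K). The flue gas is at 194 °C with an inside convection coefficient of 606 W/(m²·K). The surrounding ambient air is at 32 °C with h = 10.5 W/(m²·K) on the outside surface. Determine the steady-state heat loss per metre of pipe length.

Cylindrical conduction, so R = ln(r₂/r₁)/(2πkL) per layer, in series:
R_inner film = 1/(h_i·2πr₁L) = 1/(606×2π×0.085×1) = 0.00309 K/W
R_copper pipe wall = ln(92.3/85)/(2π×393×1) = 3.337×10^-5 K/W
R_vermiculite fill = ln(132.3/92.3)/(2π×0.0635×1) = 0.9024 K/W
R_outer film = 1/(h_o·2πr_oL) = 1/(10.5×2π×0.1323×1) = 0.1146 K/W
R_total = 1.02 K/W
Q = ΔT/R_total = 162/1.02

q′ ≈ 159 W/m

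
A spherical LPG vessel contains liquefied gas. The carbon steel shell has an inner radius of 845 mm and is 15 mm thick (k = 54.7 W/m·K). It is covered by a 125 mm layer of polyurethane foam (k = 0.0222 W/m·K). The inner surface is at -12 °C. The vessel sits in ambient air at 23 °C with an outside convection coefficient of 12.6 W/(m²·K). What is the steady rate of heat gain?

Q ≈ 65.4 W

Each spherical layer contributes R = (1/r_i − 1/r_o)/(4πk):
R_carbon steel shell = (1/0.845 − 1/0.86)/(4π×54.7) = 3.003×10^-5 K/W
R_polyurethane foam = (1/0.86 − 1/0.985)/(4π×0.0222) = 0.5289 K/W
R_outer film = 1/(h·4πr_o²) = 1/(12.6×4π×0.985²) = 0.006509 K/W
R_total = 0.5355 K/W
Q = ΔT/R_total = 35/0.5355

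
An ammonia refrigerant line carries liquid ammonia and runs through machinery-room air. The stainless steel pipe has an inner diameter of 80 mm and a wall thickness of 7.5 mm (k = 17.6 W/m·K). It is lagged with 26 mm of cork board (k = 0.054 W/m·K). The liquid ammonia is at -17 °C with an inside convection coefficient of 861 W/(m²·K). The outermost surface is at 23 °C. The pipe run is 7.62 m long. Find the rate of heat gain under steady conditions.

Treating each annulus and film as a series resistance:
R_inner film = 1/(h_i·2πr₁L) = 1/(861×2π×0.04×7.62) = 6.065×10^-4 K/W
R_stainless steel pipe wall = ln(47.5/40)/(2π×17.6×7.62) = 2.039×10^-4 K/W
R_cork board = ln(73.5/47.5)/(2π×0.054×7.62) = 0.1689 K/W
R_total = 0.1697 K/W
Q = ΔT/R_total = 40/0.1697

Q ≈ 236 W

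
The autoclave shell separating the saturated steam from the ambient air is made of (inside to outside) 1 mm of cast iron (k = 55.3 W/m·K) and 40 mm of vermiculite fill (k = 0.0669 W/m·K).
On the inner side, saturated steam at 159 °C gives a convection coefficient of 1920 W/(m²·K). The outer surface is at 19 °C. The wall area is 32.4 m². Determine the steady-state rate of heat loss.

Q ≈ 7580 W

Treating each layer as a thermal resistance in series:
R_inner film = 1/(h_i·A) = 1/(1920×32.4) = 1.608×10^-5 K/W
R_cast iron = L/(kA) = 0.001/(55.3×32.4) = 5.581×10^-7 K/W
R_vermiculite fill = L/(kA) = 0.04/(0.0669×32.4) = 0.01845 K/W
R_total = 0.01847 K/W
Q = ΔT / R_total = 140 / 0.01847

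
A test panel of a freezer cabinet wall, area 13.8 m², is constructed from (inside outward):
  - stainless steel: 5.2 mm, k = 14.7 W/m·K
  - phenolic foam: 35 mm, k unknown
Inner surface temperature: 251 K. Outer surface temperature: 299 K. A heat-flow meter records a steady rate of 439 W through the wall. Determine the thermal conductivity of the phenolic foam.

Thermal resistances in series:
R_stainless steel = L/(kA) = 0.0052/(14.7×13.8) = 2.563×10^-5 K/W
Sum of known resistances R_other = 2.563×10^-5 K/W
Total R = ΔT/Q = 48/439 = 0.1093 K/W
R_phenolic foam = R_total − R_other = 0.1093 K/W
k = L/(R·A) = 0.035/(0.1093×13.8)

k ≈ 0.0232 W/(m·K)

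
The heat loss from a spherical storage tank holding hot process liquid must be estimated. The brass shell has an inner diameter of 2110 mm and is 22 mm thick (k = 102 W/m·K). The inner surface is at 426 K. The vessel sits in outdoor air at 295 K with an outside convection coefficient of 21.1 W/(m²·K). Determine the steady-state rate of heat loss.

Spherical conduction: R = (1/r_in − 1/r_out)/(4πk) per layer; series-sum.
R_brass shell = (1/1.055 − 1/1.077)/(4π×102) = 1.511×10^-5 K/W
R_outer film = 1/(h·4πr_o²) = 1/(21.1×4π×1.077²) = 0.003251 K/W
R_total = 0.003267 K/W
Q = ΔT/R_total = 131/0.003267

Q ≈ 40100 W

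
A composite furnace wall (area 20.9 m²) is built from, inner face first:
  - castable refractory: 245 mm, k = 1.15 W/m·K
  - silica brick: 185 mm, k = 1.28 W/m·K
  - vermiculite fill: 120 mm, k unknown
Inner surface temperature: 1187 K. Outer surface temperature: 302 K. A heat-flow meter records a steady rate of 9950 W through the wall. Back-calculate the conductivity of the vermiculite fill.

Series thermal resistances:
R_castable refractory = L/(kA) = 0.245/(1.15×20.9) = 0.01019 K/W
R_silica brick = L/(kA) = 0.185/(1.28×20.9) = 0.006915 K/W
Sum of known resistances R_other = 0.01711 K/W
Total R = ΔT/Q = 885/9950 = 0.08894 K/W
R_vermiculite fill = R_total − R_other = 0.07184 K/W
k = L/(R·A) = 0.12/(0.07184×20.9)

k ≈ 0.0799 W/(m·K)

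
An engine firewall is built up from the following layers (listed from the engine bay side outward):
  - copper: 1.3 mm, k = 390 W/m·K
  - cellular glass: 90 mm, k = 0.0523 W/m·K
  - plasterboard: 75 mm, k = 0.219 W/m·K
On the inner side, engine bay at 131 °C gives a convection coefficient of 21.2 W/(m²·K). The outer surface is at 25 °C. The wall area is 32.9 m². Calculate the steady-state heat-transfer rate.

Using the resistance-network approach (series):
R_inner film = 1/(h_i·A) = 1/(21.2×32.9) = 0.001434 K/W
R_copper = L/(kA) = 0.0013/(390×32.9) = 1.013×10^-7 K/W
R_cellular glass = L/(kA) = 0.09/(0.0523×32.9) = 0.05231 K/W
R_plasterboard = L/(kA) = 0.075/(0.219×32.9) = 0.01041 K/W
R_total = 0.06415 K/W
Q = ΔT / R_total = 106 / 0.06415

Q ≈ 1650 W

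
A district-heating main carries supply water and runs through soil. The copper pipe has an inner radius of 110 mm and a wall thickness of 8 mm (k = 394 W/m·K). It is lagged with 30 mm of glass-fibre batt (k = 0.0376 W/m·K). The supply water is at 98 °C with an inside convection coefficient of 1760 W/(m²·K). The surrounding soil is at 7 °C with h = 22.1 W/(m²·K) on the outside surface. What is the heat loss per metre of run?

q′ ≈ 90.2 W/m

Cylindrical conduction, so R = ln(r₂/r₁)/(2πkL) per layer, in series:
R_inner film = 1/(h_i·2πr₁L) = 1/(1760×2π×0.11×1) = 8.221×10^-4 K/W
R_copper pipe wall = ln(118/110)/(2π×394×1) = 2.836×10^-5 K/W
R_glass-fibre batt = ln(148/118)/(2π×0.0376×1) = 0.9589 K/W
R_outer film = 1/(h_o·2πr_oL) = 1/(22.1×2π×0.148×1) = 0.04866 K/W
R_total = 1.008 K/W
Q = ΔT/R_total = 91/1.008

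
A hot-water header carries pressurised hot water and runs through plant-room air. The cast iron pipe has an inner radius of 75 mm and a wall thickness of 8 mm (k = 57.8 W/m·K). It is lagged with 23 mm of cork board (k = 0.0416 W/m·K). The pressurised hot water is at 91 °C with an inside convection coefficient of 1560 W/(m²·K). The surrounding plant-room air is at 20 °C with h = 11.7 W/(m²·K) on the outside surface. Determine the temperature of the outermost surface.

Cylindrical conduction, so R = ln(r₂/r₁)/(2πkL) per layer, in series:
R_inner film = 1/(h_i·2πr₁L) = 1/(1560×2π×0.075×1) = 0.00136 K/W
R_cast iron pipe wall = ln(83/75)/(2π×57.8×1) = 2.791×10^-4 K/W
R_cork board = ln(106/83)/(2π×0.0416×1) = 0.9358 K/W
R_outer film = 1/(h_o·2πr_oL) = 1/(11.7×2π×0.106×1) = 0.1283 K/W
R_total = 1.066 K/W
Q = ΔT/R_total = 71/1.066
Q = 66.6 W/m
T_interface = T_inner − Q·ΣR(inner→interface) = 91 − 66.6×0.9374

T ≈ 28.5 °C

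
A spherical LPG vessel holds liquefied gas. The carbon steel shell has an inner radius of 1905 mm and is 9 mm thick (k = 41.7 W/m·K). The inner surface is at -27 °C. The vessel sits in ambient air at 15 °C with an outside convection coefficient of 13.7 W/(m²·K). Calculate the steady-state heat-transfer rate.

Q ≈ 26400 W

Each spherical layer contributes R = (1/r_i − 1/r_o)/(4πk):
R_carbon steel shell = (1/1.905 − 1/1.914)/(4π×41.7) = 4.71×10^-6 K/W
R_outer film = 1/(h·4πr_o²) = 1/(13.7×4π×1.914²) = 0.001586 K/W
R_total = 0.00159 K/W
Q = ΔT/R_total = 42/0.00159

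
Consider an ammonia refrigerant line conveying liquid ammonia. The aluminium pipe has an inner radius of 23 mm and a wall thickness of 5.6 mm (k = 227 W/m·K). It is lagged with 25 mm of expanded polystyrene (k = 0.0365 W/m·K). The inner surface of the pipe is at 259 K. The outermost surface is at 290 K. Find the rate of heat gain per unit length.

q′ ≈ 11.3 W/m

Cylindrical conduction, so R = ln(r₂/r₁)/(2πkL) per layer, in series:
R_aluminium pipe wall = ln(28.6/23)/(2π×227×1) = 1.528×10^-4 K/W
R_expanded polystyrene = ln(53.6/28.6)/(2π×0.0365×1) = 2.739 K/W
R_total = 2.739 K/W
Q = ΔT/R_total = 31/2.739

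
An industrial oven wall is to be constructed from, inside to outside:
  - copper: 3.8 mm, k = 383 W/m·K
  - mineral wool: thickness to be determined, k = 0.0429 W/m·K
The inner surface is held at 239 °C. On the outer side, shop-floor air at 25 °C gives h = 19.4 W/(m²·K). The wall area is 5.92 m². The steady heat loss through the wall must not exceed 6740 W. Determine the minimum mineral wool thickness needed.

Model the wall as resistances in series:
R_copper = L/(kA) = 0.0038/(383×5.92) = 1.676×10^-6 K/W
R_outer film = 1/(h_o·A) = 1/(19.4×5.92) = 0.008707 K/W
Sum of the known resistances R_other = 0.008709 K/W
Required total resistance R_tot = ΔT/Q_allow = 214/6740 = 0.03175 K/W
R_mineral wool = R_tot − R_other = 0.02304 K/W
L = R·k·A = 0.02304×0.0429×5.92

L ≈ 5.85 mm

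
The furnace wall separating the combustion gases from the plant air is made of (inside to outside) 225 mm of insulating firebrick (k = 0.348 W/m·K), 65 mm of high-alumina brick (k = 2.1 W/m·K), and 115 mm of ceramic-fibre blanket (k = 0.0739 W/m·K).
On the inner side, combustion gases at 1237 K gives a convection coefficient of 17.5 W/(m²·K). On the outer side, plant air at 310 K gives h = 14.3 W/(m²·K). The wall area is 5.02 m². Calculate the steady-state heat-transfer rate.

Q ≈ 1970 W

Series thermal resistances:
R_inner film = 1/(h_i·A) = 1/(17.5×5.02) = 0.01138 K/W
R_insulating firebrick = L/(kA) = 0.225/(0.348×5.02) = 0.1288 K/W
R_high-alumina brick = L/(kA) = 0.065/(2.1×5.02) = 0.006166 K/W
R_ceramic-fibre blanket = L/(kA) = 0.115/(0.0739×5.02) = 0.31 K/W
R_outer film = 1/(h_o·A) = 1/(14.3×5.02) = 0.01393 K/W
R_total = 0.4703 K/W
Q = ΔT / R_total = 927 / 0.4703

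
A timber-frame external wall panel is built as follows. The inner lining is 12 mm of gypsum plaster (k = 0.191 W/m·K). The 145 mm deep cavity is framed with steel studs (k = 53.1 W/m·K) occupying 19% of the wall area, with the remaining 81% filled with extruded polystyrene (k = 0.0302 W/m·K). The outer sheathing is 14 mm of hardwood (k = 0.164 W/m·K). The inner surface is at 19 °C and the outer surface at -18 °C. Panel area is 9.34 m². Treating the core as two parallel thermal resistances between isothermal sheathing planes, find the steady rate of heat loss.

Sheathing layers in series; stud and cavity paths in parallel between them.
R_inner = 0.012/(0.191×9.34) = 0.006727 K/W
R_stud  = 0.145/(53.1×0.19×9.34) = 0.001539 K/W
R_cav   = 0.145/(0.0302×0.81×9.34) = 0.6346 K/W
1/R_core = 1/R_stud + 1/R_cav → R_core = 0.001535 K/W
R_outer = 0.014/(0.164×9.34) = 0.00914 K/W
R_total = 0.0174 K/W
Q = ΔT/R_total = 37/0.0174

Q ≈ 2130 W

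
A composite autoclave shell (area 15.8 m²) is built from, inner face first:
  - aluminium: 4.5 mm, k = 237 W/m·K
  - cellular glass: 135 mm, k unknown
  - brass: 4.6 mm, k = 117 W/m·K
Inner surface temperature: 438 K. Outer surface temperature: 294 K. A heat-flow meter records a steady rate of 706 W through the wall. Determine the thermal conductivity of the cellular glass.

Model the wall as resistances in series:
R_aluminium = L/(kA) = 0.0045/(237×15.8) = 1.202×10^-6 K/W
R_brass = L/(kA) = 0.0046/(117×15.8) = 2.488×10^-6 K/W
Sum of known resistances R_other = 3.69×10^-6 K/W
Total R = ΔT/Q = 144/706 = 0.204 K/W
R_cellular glass = R_total − R_other = 0.204 K/W
k = L/(R·A) = 0.135/(0.204×15.8)

k ≈ 0.0419 W/(m·K)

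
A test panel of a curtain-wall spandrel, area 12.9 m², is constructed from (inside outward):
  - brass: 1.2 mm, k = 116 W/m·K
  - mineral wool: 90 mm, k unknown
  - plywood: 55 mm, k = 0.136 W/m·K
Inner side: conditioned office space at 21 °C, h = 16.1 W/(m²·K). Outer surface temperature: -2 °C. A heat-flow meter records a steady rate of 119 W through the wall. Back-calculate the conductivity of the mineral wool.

k ≈ 0.0444 W/(m·K)

Model the wall as resistances in series:
R_inner film = 1/(h_i·A) = 1/(16.1×12.9) = 0.004815 K/W
R_brass = L/(kA) = 0.0012/(116×12.9) = 8.019×10^-7 K/W
R_plywood = L/(kA) = 0.055/(0.136×12.9) = 0.03135 K/W
Sum of known resistances R_other = 0.03617 K/W
Total R = ΔT/Q = 23/119 = 0.1933 K/W
R_mineral wool = R_total − R_other = 0.1571 K/W
k = L/(R·A) = 0.09/(0.1571×12.9)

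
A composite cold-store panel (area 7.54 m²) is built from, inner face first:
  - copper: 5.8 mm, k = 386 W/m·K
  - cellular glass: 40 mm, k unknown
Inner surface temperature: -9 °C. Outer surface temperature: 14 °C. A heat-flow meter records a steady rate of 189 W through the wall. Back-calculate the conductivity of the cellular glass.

Using the resistance-network approach (series):
R_copper = L/(kA) = 0.0058/(386×7.54) = 1.993×10^-6 K/W
Sum of known resistances R_other = 1.993×10^-6 K/W
Total R = ΔT/Q = 23/189 = 0.1217 K/W
R_cellular glass = R_total − R_other = 0.1217 K/W
k = L/(R·A) = 0.04/(0.1217×7.54)

k ≈ 0.0436 W/(m·K)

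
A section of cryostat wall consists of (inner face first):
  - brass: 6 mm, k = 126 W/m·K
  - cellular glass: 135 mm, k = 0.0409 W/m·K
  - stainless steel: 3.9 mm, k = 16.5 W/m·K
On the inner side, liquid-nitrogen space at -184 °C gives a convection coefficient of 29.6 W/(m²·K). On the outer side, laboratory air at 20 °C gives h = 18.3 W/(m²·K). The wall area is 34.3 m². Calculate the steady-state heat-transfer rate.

Treating each layer as a thermal resistance in series:
R_inner film = 1/(h_i·A) = 1/(29.6×34.3) = 9.849×10^-4 K/W
R_brass = L/(kA) = 0.006/(126×34.3) = 1.388×10^-6 K/W
R_cellular glass = L/(kA) = 0.135/(0.0409×34.3) = 0.09623 K/W
R_stainless steel = L/(kA) = 0.0039/(16.5×34.3) = 6.891×10^-6 K/W
R_outer film = 1/(h_o·A) = 1/(18.3×34.3) = 0.001593 K/W
R_total = 0.09882 K/W
Q = ΔT / R_total = 204 / 0.09882

Q ≈ 2060 W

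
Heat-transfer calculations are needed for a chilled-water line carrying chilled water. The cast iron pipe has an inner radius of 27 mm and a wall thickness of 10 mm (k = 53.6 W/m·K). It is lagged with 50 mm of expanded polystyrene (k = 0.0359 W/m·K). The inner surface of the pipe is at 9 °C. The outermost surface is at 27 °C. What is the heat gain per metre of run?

Treating each annulus and film as a series resistance:
R_cast iron pipe wall = ln(37/27)/(2π×53.6×1) = 9.356×10^-4 K/W
R_expanded polystyrene = ln(87/37)/(2π×0.0359×1) = 3.79 K/W
R_total = 3.791 K/W
Q = ΔT/R_total = 18/3.791

q′ ≈ 4.75 W/m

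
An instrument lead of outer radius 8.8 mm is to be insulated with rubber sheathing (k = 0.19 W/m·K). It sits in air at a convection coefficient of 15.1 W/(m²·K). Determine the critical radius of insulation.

r_cr ≈ 12.6 mm

For a cylinder r_cr = k/h = 0.19/15.1
r_cr = 12.6 mm; since the bare radius (8.8 mm) is below r_cr, adding a thin layer of insulation will *increase* heat loss.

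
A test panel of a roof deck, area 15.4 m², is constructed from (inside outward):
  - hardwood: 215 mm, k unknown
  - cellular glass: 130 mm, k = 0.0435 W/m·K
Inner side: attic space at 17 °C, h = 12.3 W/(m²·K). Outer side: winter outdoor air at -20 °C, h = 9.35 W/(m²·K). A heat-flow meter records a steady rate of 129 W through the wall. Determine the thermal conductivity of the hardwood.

k ≈ 0.173 W/(m·K)

Thermal resistances in series:
R_inner film = 1/(h_i·A) = 1/(12.3×15.4) = 0.005279 K/W
R_cellular glass = L/(kA) = 0.13/(0.0435×15.4) = 0.1941 K/W
R_outer film = 1/(h_o·A) = 1/(9.35×15.4) = 0.006945 K/W
Sum of known resistances R_other = 0.2063 K/W
Total R = ΔT/Q = 37/129 = 0.2868 K/W
R_hardwood = R_total − R_other = 0.08054 K/W
k = L/(R·A) = 0.215/(0.08054×15.4)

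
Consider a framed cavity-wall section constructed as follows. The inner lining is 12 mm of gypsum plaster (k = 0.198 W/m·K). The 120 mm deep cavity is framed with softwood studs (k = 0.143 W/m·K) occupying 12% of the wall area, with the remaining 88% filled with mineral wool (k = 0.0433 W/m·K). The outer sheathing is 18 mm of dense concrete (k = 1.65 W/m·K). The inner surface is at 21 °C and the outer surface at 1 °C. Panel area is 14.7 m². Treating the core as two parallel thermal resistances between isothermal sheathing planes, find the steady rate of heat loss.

Q ≈ 131 W

Sheathing layers in series; stud and cavity paths in parallel between them.
R_inner = 0.012/(0.198×14.7) = 0.004123 K/W
R_stud  = 0.12/(0.143×0.12×14.7) = 0.4757 K/W
R_cav   = 0.12/(0.0433×0.88×14.7) = 0.2142 K/W
1/R_core = 1/R_stud + 1/R_cav → R_core = 0.1477 K/W
R_outer = 0.018/(1.65×14.7) = 7.421×10^-4 K/W
R_total = 0.1526 K/W
Q = ΔT/R_total = 20/0.1526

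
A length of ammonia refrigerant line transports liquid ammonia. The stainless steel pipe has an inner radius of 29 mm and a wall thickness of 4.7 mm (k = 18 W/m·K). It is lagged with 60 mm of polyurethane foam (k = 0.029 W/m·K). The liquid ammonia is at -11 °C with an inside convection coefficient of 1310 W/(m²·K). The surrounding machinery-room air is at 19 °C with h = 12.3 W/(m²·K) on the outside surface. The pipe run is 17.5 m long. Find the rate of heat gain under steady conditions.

Q ≈ 91.2 W

Radial resistances (cylindrical: R_cond = ln(r_o/r_i)/(2πkL), R_conv = 1/(h·2πrL)):
R_inner film = 1/(h_i·2πr₁L) = 1/(1310×2π×0.029×17.5) = 2.394×10^-4 K/W
R_stainless steel pipe wall = ln(33.7/29)/(2π×18×17.5) = 7.589×10^-5 K/W
R_polyurethane foam = ln(93.7/33.7)/(2π×0.029×17.5) = 0.3207 K/W
R_outer film = 1/(h_o·2πr_oL) = 1/(12.3×2π×0.0937×17.5) = 0.007891 K/W
R_total = 0.3289 K/W
Q = ΔT/R_total = 30/0.3289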